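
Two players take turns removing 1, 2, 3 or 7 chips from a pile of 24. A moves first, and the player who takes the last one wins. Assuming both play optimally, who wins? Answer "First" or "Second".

W/L table (W = player to move can force a win):
i:   0  1  2  3  4  5  6  7  8  9 10 11 12 13 14 15 16 17 18 19 20 21 22 23 24
     L  W  W  W  L  W  W  W  L  W  W  W  L  W  W  W  L  W  W  W  L  W  W  W  L
Position 24 is L, so the second player wins.

Second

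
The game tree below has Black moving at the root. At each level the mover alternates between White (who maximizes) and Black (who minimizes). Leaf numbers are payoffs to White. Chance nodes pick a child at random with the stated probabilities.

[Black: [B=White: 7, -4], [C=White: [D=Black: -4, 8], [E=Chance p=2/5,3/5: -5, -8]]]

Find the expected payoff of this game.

-4

B (White): max(7, -4) = 7
D (Black): min(-4, 8) = -4
E (Chance): 2/5·-5 + 3/5·-8 = -6.8
C (White): max(-4, -6.8) = -4
Root (Black): min(7, -4) = -4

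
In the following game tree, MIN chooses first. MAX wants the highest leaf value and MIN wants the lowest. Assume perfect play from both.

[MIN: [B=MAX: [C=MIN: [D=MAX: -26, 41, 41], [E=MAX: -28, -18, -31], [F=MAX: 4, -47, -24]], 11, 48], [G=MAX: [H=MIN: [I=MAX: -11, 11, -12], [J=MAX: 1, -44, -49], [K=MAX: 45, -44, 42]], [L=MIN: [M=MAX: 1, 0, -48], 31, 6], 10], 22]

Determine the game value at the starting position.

10

D (MAX): max(-26, 41, 41) = 41
E (MAX): max(-28, -18, -31) = -18
F (MAX): max(4, -47, -24) = 4
C (MIN): min(41, -18, 4) = -18
B (MAX): max(-18, 11, 48) = 48
I (MAX): max(-11, 11, -12) = 11
J (MAX): max(1, -44, -49) = 1
K (MAX): max(45, -44, 42) = 45
H (MIN): min(11, 1, 45) = 1
M (MAX): max(1, 0, -48) = 1
L (MIN): min(1, 31, 6) = 1
G (MAX): max(1, 1, 10) = 10
Root (MIN): min(48, 10, 22) = 10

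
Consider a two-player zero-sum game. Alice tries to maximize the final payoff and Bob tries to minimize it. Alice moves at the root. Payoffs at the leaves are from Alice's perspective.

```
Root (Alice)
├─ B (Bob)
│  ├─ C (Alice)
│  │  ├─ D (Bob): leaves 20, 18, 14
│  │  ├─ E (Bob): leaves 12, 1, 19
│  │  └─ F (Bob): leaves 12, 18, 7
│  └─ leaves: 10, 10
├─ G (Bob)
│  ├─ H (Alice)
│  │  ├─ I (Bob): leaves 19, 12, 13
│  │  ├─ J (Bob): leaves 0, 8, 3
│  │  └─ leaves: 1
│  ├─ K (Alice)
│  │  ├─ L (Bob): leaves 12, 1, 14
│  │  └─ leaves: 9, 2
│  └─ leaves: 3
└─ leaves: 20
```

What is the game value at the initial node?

D (Bob): min(20, 18, 14) = 14
E (Bob): min(12, 1, 19) = 1
F (Bob): min(12, 18, 7) = 7
C (Alice): max(14, 1, 7) = 14
B (Bob): min(14, 10, 10) = 10
I (Bob): min(19, 12, 13) = 12
J (Bob): min(0, 8, 3) = 0
H (Alice): max(12, 0, 1) = 12
L (Bob): min(12, 1, 14) = 1
K (Alice): max(1, 9, 2) = 9
G (Bob): min(12, 9, 3) = 3
Root (Alice): max(10, 3, 20) = 20

20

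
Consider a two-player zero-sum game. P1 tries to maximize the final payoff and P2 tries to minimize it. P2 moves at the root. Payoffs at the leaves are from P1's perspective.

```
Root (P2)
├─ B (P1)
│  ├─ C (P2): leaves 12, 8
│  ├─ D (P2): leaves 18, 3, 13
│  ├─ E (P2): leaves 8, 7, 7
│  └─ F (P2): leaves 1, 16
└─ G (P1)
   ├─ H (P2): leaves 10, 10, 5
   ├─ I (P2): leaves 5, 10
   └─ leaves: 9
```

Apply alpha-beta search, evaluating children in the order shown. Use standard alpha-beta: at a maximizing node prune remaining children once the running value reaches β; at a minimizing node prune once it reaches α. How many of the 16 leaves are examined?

C [α=-∞,β=+∞]: v=8
D [α=8,β=+∞]: v=3 after child 2 ≤ α → α-cutoff, skip 1
E [α=8,β=+∞]: v=8 after child 1 ≤ α → α-cutoff, skip 2
F [α=8,β=+∞]: v=1 after child 1 ≤ α → α-cutoff, skip 1
B [α=-∞,β=+∞]: v=8
H [α=-∞,β=8]: v=5
I [α=5,β=8]: v=5 after child 1 ≤ α → α-cutoff, skip 1
G [α=-∞,β=8]: v=9
Root [α=-∞,β=+∞]: v=8
Leaves evaluated: 11 of 16.

11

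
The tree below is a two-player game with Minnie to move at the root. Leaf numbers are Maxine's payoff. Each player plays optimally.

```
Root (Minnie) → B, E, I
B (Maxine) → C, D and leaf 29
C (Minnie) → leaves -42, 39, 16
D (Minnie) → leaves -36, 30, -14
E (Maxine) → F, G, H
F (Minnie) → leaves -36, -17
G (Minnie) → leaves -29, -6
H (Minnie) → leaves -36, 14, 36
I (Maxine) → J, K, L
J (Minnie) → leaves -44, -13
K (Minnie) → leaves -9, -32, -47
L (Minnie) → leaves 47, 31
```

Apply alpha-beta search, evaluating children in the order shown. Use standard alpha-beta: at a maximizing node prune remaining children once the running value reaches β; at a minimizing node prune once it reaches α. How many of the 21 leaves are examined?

C [α=-∞,β=+∞]: v=-42
D [α=-42,β=+∞]: v=-36
B [α=-∞,β=+∞]: v=29
F [α=-∞,β=29]: v=-36
G [α=-36,β=29]: v=-29
H [α=-29,β=29]: v=-36 after child 1 ≤ α → α-cutoff, skip 2
E [α=-∞,β=29]: v=-29
J [α=-∞,β=-29]: v=-44
K [α=-44,β=-29]: v=-47
L [α=-44,β=-29]: v=31
I [α=-∞,β=-29]: v=31
Root [α=-∞,β=+∞]: v=-29
Leaves evaluated: 19 of 21.

19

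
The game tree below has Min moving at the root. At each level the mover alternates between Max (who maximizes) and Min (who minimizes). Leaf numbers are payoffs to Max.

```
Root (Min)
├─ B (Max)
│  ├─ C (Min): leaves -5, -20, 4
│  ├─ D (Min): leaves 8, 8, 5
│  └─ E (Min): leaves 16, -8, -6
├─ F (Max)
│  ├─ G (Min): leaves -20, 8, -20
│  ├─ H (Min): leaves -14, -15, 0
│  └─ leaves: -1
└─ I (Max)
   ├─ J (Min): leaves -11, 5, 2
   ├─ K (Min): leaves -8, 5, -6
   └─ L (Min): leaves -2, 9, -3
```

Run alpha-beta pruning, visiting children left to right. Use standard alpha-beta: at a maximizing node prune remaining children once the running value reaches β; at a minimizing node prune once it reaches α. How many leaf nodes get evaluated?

24

C [α=-∞,β=+∞]: v=-20
D [α=-20,β=+∞]: v=5
E [α=5,β=+∞]: v=-8 after child 2 ≤ α → α-cutoff, skip 1
B [α=-∞,β=+∞]: v=5
G [α=-∞,β=5]: v=-20
H [α=-20,β=5]: v=-15
F [α=-∞,β=5]: v=-1
J [α=-∞,β=-1]: v=-11
K [α=-11,β=-1]: v=-8
L [α=-8,β=-1]: v=-3
I [α=-∞,β=-1]: v=-3
Root [α=-∞,β=+∞]: v=-3
Leaves evaluated: 24 of 25.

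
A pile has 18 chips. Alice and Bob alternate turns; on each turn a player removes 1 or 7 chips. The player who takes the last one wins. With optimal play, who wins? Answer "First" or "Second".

Second

Positions where the player to move wins (W) vs loses (L):
i:   0  1  2  3  4  5  6  7  8  9 10 11 12 13 14 15 16 17 18
     L  W  L  W  L  W  L  W  L  W  L  W  L  W  L  W  L  W  L
Position 18 is L, so the second player wins.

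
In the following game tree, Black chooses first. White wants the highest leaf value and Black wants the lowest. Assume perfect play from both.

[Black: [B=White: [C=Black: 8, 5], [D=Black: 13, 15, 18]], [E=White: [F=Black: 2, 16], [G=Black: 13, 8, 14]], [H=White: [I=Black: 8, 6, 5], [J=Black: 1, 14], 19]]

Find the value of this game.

8

C (Black): min(8, 5) = 5
D (Black): min(13, 15, 18) = 13
B (White): max(5, 13) = 13
F (Black): min(2, 16) = 2
G (Black): min(13, 8, 14) = 8
E (White): max(2, 8) = 8
I (Black): min(8, 6, 5) = 5
J (Black): min(1, 14) = 1
H (White): max(5, 1, 19) = 19
Root (Black): min(13, 8, 19) = 8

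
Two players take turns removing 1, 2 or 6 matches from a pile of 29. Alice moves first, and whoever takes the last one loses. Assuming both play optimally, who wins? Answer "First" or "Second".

Second

i:   0  1  2  3  4  5  6  7  8  9 10 11 12 13 14 15 16 17 18 19 20 21 22 23 24 25 26 27 28 29
     W  L  W  W  L  W  W  W  L  W  W  L  W  W  W  L  W  W  L  W  W  W  L  W  W  L  W  W  W  L
Position 29 is L, so the second player wins.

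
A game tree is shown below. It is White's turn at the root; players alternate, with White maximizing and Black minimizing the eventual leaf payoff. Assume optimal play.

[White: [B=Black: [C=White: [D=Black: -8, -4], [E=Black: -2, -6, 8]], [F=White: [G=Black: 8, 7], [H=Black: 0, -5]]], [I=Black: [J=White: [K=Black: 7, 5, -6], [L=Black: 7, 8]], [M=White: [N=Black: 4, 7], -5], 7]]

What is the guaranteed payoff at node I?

K: min(7, 5, -6) = -6
L: min(7, 8) = 7
J: max(-6, 7) = 7
N: min(4, 7) = 4
M: max(4, -5) = 4
I: min(7, 4, 7) = 4

4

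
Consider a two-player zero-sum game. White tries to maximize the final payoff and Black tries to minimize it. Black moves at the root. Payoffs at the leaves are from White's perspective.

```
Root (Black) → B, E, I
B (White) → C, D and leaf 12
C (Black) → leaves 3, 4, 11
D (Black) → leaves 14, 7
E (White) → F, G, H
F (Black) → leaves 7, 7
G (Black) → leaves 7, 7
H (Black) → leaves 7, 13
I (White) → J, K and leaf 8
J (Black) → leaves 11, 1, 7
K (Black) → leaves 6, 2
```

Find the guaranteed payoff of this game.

7

C (Black): min(3, 4, 11) = 3
D (Black): min(14, 7) = 7
B (White): max(3, 7, 12) = 12
F (Black): min(7, 7) = 7
G (Black): min(7, 7) = 7
H (Black): min(7, 13) = 7
E (White): max(7, 7, 7) = 7
J (Black): min(11, 1, 7) = 1
K (Black): min(6, 2) = 2
I (White): max(1, 2, 8) = 8
Root (Black): min(12, 7, 8) = 7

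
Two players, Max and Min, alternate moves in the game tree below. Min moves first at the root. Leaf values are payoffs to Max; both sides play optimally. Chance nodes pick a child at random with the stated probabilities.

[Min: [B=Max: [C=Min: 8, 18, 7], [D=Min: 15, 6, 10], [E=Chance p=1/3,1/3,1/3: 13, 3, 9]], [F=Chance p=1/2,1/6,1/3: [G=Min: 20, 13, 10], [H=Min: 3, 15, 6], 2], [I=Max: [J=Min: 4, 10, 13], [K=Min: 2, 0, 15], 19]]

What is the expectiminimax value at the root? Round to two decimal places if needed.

6.17

C (Min): min(8, 18, 7) = 7
D (Min): min(15, 6, 10) = 6
E (Chance): 1/3·13 + 1/3·3 + 1/3·9 = 8.33
B (Max): max(7, 6, 8.33) = 8.33
G (Min): min(20, 13, 10) = 10
H (Min): min(3, 15, 6) = 3
F (Chance): 1/2·10 + 1/6·3 + 1/3·2 = 6.17
J (Min): min(4, 10, 13) = 4
K (Min): min(2, 0, 15) = 0
I (Max): max(4, 0, 19) = 19
Root (Min): min(8.33, 6.17, 19) = 6.17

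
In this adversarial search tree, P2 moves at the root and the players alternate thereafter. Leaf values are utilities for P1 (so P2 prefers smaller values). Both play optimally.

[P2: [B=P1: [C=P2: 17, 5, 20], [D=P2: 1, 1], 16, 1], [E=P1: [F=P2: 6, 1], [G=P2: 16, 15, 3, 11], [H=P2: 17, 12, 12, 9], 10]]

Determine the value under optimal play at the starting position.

C (P2): min(17, 5, 20) = 5
D (P2): min(1, 1) = 1
B (P1): max(5, 1, 16, 1) = 16
F (P2): min(6, 1) = 1
G (P2): min(16, 15, 3, 11) = 3
H (P2): min(17, 12, 12, 9) = 9
E (P1): max(1, 3, 9, 10) = 10
Root (P2): min(16, 10) = 10

10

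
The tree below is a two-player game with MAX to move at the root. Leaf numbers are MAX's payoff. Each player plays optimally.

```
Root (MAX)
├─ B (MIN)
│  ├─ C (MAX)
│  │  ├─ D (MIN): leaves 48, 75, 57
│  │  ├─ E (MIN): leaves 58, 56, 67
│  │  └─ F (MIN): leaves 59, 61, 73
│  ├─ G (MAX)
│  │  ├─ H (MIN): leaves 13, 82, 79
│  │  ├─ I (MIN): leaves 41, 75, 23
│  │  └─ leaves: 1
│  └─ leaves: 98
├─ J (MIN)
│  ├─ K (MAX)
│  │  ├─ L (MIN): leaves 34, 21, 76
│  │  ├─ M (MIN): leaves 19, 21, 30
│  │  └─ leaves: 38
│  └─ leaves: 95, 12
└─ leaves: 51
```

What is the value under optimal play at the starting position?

D (MIN): min(48, 75, 57) = 48
E (MIN): min(58, 56, 67) = 56
F (MIN): min(59, 61, 73) = 59
C (MAX): max(48, 56, 59) = 59
H (MIN): min(13, 82, 79) = 13
I (MIN): min(41, 75, 23) = 23
G (MAX): max(13, 23, 1) = 23
B (MIN): min(59, 23, 98) = 23
L (MIN): min(34, 21, 76) = 21
M (MIN): min(19, 21, 30) = 19
K (MAX): max(21, 19, 38) = 38
J (MIN): min(38, 95, 12) = 12
Root (MAX): max(23, 12, 51) = 51

51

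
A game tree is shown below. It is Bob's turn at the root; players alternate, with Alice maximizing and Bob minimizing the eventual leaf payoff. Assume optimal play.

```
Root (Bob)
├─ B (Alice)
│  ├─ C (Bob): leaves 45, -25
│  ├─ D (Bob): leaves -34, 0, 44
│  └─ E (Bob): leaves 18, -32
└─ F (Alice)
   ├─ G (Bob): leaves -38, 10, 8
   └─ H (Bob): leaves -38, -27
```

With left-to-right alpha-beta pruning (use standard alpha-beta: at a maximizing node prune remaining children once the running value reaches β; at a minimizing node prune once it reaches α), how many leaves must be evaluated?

C [α=-∞,β=+∞]: v=-25
D [α=-25,β=+∞]: v=-34 after child 1 ≤ α → α-cutoff, skip 2
E [α=-25,β=+∞]: v=-32
B [α=-∞,β=+∞]: v=-25
G [α=-∞,β=-25]: v=-38
H [α=-38,β=-25]: v=-38 after child 1 ≤ α → α-cutoff, skip 1
F [α=-∞,β=-25]: v=-38
Root [α=-∞,β=+∞]: v=-38
Leaves evaluated: 9 of 12.

9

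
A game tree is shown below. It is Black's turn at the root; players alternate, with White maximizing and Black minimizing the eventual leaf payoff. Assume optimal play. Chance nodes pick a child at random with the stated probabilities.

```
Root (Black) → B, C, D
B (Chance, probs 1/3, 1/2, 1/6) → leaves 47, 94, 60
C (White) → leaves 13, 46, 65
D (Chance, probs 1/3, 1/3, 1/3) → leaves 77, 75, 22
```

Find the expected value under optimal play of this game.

B (Chance): 1/3·47 + 1/2·94 + 1/6·60 = 72.67
C (White): max(13, 46, 65) = 65
D (Chance): 1/3·77 + 1/3·75 + 1/3·22 = 58
Root (Black): min(72.67, 65, 58) = 58

58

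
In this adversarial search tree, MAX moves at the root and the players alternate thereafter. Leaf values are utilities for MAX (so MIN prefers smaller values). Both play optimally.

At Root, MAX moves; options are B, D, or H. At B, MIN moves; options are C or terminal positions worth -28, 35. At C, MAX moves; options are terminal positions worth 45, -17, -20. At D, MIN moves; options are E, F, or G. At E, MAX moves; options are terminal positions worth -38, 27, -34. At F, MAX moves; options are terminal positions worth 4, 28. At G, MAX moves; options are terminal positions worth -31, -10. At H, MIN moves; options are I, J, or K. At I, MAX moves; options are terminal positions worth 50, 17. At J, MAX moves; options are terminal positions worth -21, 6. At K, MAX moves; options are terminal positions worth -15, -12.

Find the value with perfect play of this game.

-10

C (MAX): max(45, -17, -20) = 45
B (MIN): min(45, -28, 35) = -28
E (MAX): max(-38, 27, -34) = 27
F (MAX): max(4, 28) = 28
G (MAX): max(-31, -10) = -10
D (MIN): min(27, 28, -10) = -10
I (MAX): max(50, 17) = 50
J (MAX): max(-21, 6) = 6
K (MAX): max(-15, -12) = -12
H (MIN): min(50, 6, -12) = -12
Root (MAX): max(-28, -10, -12) = -10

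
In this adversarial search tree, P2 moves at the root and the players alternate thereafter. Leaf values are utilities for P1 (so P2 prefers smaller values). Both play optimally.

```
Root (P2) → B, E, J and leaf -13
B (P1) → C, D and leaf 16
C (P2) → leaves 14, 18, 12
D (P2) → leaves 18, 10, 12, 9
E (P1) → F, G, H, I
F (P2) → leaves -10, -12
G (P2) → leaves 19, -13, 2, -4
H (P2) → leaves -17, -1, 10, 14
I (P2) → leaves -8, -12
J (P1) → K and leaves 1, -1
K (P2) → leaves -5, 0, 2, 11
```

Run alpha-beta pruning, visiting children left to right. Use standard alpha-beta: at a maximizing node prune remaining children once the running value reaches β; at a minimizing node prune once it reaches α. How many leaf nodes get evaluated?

18

C [α=-∞,β=+∞]: v=12
D [α=12,β=+∞]: v=10 after child 2 ≤ α → α-cutoff, skip 2
B [α=-∞,β=+∞]: v=16
F [α=-∞,β=16]: v=-12
G [α=-12,β=16]: v=-13 after child 2 ≤ α → α-cutoff, skip 2
H [α=-12,β=16]: v=-17 after child 1 ≤ α → α-cutoff, skip 3
I [α=-12,β=16]: v=-12
E [α=-∞,β=16]: v=-12
K [α=-∞,β=-12]: v=-5
J [α=-∞,β=-12]: v=-5 after child 1 ≥ β → β-cutoff, skip 2
Root [α=-∞,β=+∞]: v=-13
Leaves evaluated: 18 of 27.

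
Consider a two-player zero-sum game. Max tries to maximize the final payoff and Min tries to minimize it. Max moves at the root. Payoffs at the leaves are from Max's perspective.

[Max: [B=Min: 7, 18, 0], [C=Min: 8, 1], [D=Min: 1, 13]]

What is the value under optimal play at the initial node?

B (Min): min(7, 18, 0) = 0
C (Min): min(8, 1) = 1
D (Min): min(1, 13) = 1
Root (Max): max(0, 1, 1) = 1

1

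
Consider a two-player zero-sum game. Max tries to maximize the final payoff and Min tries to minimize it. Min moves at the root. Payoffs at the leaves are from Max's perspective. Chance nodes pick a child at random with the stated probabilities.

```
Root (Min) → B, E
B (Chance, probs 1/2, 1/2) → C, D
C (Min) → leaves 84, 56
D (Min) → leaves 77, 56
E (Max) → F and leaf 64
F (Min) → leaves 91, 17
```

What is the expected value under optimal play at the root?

C (Min): min(84, 56) = 56
D (Min): min(77, 56) = 56
B (Chance): 1/2·56 + 1/2·56 = 56
F (Min): min(91, 17) = 17
E (Max): max(17, 64) = 64
Root (Min): min(56, 64) = 56

56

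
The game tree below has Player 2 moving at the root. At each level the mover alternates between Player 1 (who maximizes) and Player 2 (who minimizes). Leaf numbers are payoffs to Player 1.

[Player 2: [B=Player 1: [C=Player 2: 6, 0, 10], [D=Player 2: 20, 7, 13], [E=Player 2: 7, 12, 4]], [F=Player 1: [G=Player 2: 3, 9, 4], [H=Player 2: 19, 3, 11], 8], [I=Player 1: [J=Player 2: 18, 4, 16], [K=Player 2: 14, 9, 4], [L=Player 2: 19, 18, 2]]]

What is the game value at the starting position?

C (Player 2): min(6, 0, 10) = 0
D (Player 2): min(20, 7, 13) = 7
E (Player 2): min(7, 12, 4) = 4
B (Player 1): max(0, 7, 4) = 7
G (Player 2): min(3, 9, 4) = 3
H (Player 2): min(19, 3, 11) = 3
F (Player 1): max(3, 3, 8) = 8
J (Player 2): min(18, 4, 16) = 4
K (Player 2): min(14, 9, 4) = 4
L (Player 2): min(19, 18, 2) = 2
I (Player 1): max(4, 4, 2) = 4
Root (Player 2): min(7, 8, 4) = 4

4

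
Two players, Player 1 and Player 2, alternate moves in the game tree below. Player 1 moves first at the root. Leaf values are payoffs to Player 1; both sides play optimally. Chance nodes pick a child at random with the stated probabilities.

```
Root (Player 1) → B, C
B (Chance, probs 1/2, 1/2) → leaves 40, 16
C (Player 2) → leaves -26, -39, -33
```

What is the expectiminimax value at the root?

B (Chance): 1/2·40 + 1/2·16 = 28
C (Player 2): min(-26, -39, -33) = -39
Root (Player 1): max(28, -39) = 28

28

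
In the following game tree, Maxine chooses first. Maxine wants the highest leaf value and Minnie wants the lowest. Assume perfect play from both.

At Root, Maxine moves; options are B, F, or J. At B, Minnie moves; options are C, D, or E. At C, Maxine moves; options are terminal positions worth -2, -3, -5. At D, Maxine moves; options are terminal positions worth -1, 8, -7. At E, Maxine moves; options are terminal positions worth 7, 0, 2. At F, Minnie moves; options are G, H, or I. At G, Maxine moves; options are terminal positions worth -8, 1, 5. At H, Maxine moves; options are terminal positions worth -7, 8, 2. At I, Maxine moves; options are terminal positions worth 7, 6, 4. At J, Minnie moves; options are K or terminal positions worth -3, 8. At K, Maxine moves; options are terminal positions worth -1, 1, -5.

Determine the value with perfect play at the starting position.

C (Maxine): max(-2, -3, -5) = -2
D (Maxine): max(-1, 8, -7) = 8
E (Maxine): max(7, 0, 2) = 7
B (Minnie): min(-2, 8, 7) = -2
G (Maxine): max(-8, 1, 5) = 5
H (Maxine): max(-7, 8, 2) = 8
I (Maxine): max(7, 6, 4) = 7
F (Minnie): min(5, 8, 7) = 5
K (Maxine): max(-1, 1, -5) = 1
J (Minnie): min(1, -3, 8) = -3
Root (Maxine): max(-2, 5, -3) = 5

5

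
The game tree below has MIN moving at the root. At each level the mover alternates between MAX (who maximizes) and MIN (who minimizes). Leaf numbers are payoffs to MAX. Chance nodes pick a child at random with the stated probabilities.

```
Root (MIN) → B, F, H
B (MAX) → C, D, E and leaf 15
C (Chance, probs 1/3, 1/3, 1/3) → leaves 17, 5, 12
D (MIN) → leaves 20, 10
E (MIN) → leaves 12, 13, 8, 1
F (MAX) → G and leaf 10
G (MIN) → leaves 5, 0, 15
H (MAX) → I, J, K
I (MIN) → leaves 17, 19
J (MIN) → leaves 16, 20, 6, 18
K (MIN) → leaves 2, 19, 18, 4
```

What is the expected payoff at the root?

C (Chance): 1/3·17 + 1/3·5 + 1/3·12 = 11.33
D (MIN): min(20, 10) = 10
E (MIN): min(12, 13, 8, 1) = 1
B (MAX): max(11.33, 10, 1, 15) = 15
G (MIN): min(5, 0, 15) = 0
F (MAX): max(0, 10) = 10
I (MIN): min(17, 19) = 17
J (MIN): min(16, 20, 6, 18) = 6
K (MIN): min(2, 19, 18, 4) = 2
H (MAX): max(17, 6, 2) = 17
Root (MIN): min(15, 10, 17) = 10

10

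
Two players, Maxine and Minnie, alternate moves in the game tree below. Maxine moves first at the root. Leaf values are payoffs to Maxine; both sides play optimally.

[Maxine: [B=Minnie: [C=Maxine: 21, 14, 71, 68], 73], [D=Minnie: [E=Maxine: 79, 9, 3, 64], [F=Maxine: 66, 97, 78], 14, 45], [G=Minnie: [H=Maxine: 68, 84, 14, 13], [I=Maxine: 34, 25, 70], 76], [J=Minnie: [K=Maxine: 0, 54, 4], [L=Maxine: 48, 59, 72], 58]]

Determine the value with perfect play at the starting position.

71

C (Maxine): max(21, 14, 71, 68) = 71
B (Minnie): min(71, 73) = 71
E (Maxine): max(79, 9, 3, 64) = 79
F (Maxine): max(66, 97, 78) = 97
D (Minnie): min(79, 97, 14, 45) = 14
H (Maxine): max(68, 84, 14, 13) = 84
I (Maxine): max(34, 25, 70) = 70
G (Minnie): min(84, 70, 76) = 70
K (Maxine): max(0, 54, 4) = 54
L (Maxine): max(48, 59, 72) = 72
J (Minnie): min(54, 72, 58) = 54
Root (Maxine): max(71, 14, 70, 54) = 71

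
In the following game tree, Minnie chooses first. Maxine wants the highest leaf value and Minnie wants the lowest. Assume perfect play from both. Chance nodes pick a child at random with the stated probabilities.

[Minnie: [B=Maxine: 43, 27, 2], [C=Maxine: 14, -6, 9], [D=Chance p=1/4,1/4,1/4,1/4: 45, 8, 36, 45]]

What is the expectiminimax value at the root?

14

B (Maxine): max(43, 27, 2) = 43
C (Maxine): max(14, -6, 9) = 14
D (Chance): 1/4·45 + 1/4·8 + 1/4·36 + 1/4·45 = 33.5
Root (Minnie): min(43, 14, 33.5) = 14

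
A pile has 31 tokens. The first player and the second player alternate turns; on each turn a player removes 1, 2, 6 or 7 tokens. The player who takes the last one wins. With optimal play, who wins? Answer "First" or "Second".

Compute winning (W) and losing (L) positions by backward induction:
i:   0  1  2  3  4  5  6  7  8  9 10 11 12 13 14 15 16 17 18 19 20 21 22 23 24 25 26 27 28 29 30 31
     L  W  W  L  W  W  W  W  L  W  W  L  W  W  W  W  L  W  W  L  W  W  W  W  L  W  W  L  W  W  W  W
Position 31 is W, so the first player wins.

First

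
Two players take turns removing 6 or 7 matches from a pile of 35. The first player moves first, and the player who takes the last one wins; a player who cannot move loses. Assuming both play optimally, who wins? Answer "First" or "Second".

Mark each pile size as W (mover wins) or L (mover loses):
i:   0  1  2  3  4  5  6  7  8  9 10 11 12 13 14 15 16 17 18 19 20 21 22 23 24 25 26 27 28 29 30 31 32 33 34 35
     L  L  L  L  L  L  W  W  W  W  W  W  W  L  L  L  L  L  L  W  W  W  W  W  W  W  L  L  L  L  L  L  W  W  W  W
Position 35 is W, so the first player wins.

First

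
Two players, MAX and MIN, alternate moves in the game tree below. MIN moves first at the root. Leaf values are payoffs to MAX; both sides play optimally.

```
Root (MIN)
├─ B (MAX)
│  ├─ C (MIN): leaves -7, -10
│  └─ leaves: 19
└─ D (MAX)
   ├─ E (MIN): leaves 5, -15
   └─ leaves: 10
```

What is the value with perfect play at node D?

E: min(5, -15) = -15
D: max(-15, 10) = 10

10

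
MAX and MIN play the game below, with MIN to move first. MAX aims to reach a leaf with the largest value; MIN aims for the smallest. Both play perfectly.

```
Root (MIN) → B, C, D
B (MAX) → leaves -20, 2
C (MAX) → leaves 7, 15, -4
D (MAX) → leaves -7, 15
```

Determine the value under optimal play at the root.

2

B (MAX): max(-20, 2) = 2
C (MAX): max(7, 15, -4) = 15
D (MAX): max(-7, 15) = 15
Root (MIN): min(2, 15, 15) = 2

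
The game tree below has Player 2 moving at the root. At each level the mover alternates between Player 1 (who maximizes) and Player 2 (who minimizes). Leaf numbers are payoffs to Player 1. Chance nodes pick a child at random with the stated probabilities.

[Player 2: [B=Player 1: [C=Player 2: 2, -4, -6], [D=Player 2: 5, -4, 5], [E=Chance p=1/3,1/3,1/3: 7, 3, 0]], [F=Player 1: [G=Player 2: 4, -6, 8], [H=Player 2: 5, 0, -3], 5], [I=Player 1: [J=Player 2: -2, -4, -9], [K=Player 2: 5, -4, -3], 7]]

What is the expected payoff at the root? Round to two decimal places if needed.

3.33

C (Player 2): min(2, -4, -6) = -6
D (Player 2): min(5, -4, 5) = -4
E (Chance): 1/3·7 + 1/3·3 + 1/3·0 = 3.33
B (Player 1): max(-6, -4, 3.33) = 3.33
G (Player 2): min(4, -6, 8) = -6
H (Player 2): min(5, 0, -3) = -3
F (Player 1): max(-6, -3, 5) = 5
J (Player 2): min(-2, -4, -9) = -9
K (Player 2): min(5, -4, -3) = -4
I (Player 1): max(-9, -4, 7) = 7
Root (Player 2): min(3.33, 5, 7) = 3.33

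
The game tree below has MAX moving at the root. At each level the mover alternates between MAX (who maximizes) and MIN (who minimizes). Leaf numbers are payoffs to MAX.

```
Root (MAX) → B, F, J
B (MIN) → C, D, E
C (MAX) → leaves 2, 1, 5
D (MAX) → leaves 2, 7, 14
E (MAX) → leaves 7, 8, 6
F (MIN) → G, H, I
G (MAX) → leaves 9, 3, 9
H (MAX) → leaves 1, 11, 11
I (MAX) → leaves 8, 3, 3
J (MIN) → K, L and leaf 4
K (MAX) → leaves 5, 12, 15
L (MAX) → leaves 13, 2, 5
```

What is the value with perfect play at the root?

C (MAX): max(2, 1, 5) = 5
D (MAX): max(2, 7, 14) = 14
E (MAX): max(7, 8, 6) = 8
B (MIN): min(5, 14, 8) = 5
G (MAX): max(9, 3, 9) = 9
H (MAX): max(1, 11, 11) = 11
I (MAX): max(8, 3, 3) = 8
F (MIN): min(9, 11, 8) = 8
K (MAX): max(5, 12, 15) = 15
L (MAX): max(13, 2, 5) = 13
J (MIN): min(15, 13, 4) = 4
Root (MAX): max(5, 8, 4) = 8

8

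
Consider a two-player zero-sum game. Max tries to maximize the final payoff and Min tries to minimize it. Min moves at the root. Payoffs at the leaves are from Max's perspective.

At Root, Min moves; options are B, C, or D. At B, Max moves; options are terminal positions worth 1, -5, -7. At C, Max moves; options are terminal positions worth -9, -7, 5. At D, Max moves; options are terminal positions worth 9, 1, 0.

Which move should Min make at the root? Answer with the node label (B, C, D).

B

B (Max): max(1, -5, -7) = 1
C (Max): max(-9, -7, 5) = 5
D (Max): max(9, 1, 0) = 9
Root (Min): min(1, 5, 9) = 1
Min picks the child with the lowest value: B (value 1).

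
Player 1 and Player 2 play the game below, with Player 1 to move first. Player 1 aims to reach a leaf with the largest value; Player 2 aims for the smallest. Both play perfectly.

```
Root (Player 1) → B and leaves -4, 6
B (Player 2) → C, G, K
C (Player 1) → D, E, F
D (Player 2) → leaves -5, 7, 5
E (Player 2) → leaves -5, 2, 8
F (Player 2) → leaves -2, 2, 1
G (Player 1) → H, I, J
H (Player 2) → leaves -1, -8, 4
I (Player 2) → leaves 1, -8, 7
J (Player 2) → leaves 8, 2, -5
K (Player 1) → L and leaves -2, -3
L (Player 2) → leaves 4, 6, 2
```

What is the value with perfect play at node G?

H: min(-1, -8, 4) = -8
I: min(1, -8, 7) = -8
J: min(8, 2, -5) = -5
G: max(-8, -8, -5) = -5

-5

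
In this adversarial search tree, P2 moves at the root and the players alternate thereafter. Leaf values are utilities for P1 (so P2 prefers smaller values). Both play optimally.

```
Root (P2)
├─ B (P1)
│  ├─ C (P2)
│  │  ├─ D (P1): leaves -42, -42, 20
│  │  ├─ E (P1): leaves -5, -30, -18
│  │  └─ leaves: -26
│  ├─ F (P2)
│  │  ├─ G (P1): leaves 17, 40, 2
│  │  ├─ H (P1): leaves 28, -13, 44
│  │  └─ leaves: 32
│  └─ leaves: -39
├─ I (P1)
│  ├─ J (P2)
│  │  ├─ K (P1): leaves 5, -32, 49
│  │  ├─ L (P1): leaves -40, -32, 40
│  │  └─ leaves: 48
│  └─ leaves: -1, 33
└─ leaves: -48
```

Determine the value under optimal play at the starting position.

D (P1): max(-42, -42, 20) = 20
E (P1): max(-5, -30, -18) = -5
C (P2): min(20, -5, -26) = -26
G (P1): max(17, 40, 2) = 40
H (P1): max(28, -13, 44) = 44
F (P2): min(40, 44, 32) = 32
B (P1): max(-26, 32, -39) = 32
K (P1): max(5, -32, 49) = 49
L (P1): max(-40, -32, 40) = 40
J (P2): min(49, 40, 48) = 40
I (P1): max(40, -1, 33) = 40
Root (P2): min(32, 40, -48) = -48

-48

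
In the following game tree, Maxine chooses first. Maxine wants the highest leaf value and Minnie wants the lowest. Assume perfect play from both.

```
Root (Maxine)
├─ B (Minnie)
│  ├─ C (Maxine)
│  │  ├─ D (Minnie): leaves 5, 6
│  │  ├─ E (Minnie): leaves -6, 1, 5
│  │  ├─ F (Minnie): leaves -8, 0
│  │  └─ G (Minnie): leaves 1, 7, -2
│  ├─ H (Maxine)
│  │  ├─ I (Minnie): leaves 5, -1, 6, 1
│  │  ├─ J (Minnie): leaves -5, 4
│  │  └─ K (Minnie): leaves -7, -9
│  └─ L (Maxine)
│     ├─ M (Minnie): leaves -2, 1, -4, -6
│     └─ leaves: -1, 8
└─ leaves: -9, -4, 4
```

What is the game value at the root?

4

D (Minnie): min(5, 6) = 5
E (Minnie): min(-6, 1, 5) = -6
F (Minnie): min(-8, 0) = -8
G (Minnie): min(1, 7, -2) = -2
C (Maxine): max(5, -6, -8, -2) = 5
I (Minnie): min(5, -1, 6, 1) = -1
J (Minnie): min(-5, 4) = -5
K (Minnie): min(-7, -9) = -9
H (Maxine): max(-1, -5, -9) = -1
M (Minnie): min(-2, 1, -4, -6) = -6
L (Maxine): max(-6, -1, 8) = 8
B (Minnie): min(5, -1, 8) = -1
Root (Maxine): max(-1, -9, -4, 4) = 4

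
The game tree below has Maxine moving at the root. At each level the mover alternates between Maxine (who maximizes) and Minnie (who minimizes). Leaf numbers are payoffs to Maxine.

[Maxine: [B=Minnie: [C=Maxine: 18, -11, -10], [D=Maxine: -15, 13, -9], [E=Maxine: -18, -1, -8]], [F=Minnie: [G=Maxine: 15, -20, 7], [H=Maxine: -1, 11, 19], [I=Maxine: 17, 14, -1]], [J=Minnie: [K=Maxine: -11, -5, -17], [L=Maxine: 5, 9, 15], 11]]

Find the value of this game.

15

C (Maxine): max(18, -11, -10) = 18
D (Maxine): max(-15, 13, -9) = 13
E (Maxine): max(-18, -1, -8) = -1
B (Minnie): min(18, 13, -1) = -1
G (Maxine): max(15, -20, 7) = 15
H (Maxine): max(-1, 11, 19) = 19
I (Maxine): max(17, 14, -1) = 17
F (Minnie): min(15, 19, 17) = 15
K (Maxine): max(-11, -5, -17) = -5
L (Maxine): max(5, 9, 15) = 15
J (Minnie): min(-5, 15, 11) = -5
Root (Maxine): max(-1, 15, -5) = 15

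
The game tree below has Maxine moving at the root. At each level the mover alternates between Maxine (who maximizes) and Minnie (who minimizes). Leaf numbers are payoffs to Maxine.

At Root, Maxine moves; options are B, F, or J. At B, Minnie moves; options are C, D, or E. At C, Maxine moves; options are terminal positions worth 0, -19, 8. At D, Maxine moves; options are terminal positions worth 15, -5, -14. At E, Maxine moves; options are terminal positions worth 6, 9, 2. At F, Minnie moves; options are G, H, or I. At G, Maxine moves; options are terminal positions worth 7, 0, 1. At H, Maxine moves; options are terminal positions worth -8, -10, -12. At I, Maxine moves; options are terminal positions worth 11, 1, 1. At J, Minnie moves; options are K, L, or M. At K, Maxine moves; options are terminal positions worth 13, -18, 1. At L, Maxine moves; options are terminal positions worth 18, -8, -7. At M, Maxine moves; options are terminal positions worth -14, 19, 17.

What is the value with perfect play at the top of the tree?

C (Maxine): max(0, -19, 8) = 8
D (Maxine): max(15, -5, -14) = 15
E (Maxine): max(6, 9, 2) = 9
B (Minnie): min(8, 15, 9) = 8
G (Maxine): max(7, 0, 1) = 7
H (Maxine): max(-8, -10, -12) = -8
I (Maxine): max(11, 1, 1) = 11
F (Minnie): min(7, -8, 11) = -8
K (Maxine): max(13, -18, 1) = 13
L (Maxine): max(18, -8, -7) = 18
M (Maxine): max(-14, 19, 17) = 19
J (Minnie): min(13, 18, 19) = 13
Root (Maxine): max(8, -8, 13) = 13

13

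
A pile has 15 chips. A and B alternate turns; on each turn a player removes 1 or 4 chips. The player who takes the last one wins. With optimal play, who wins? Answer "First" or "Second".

Second

Compute winning (W) and losing (L) positions by backward induction:
i:   0  1  2  3  4  5  6  7  8  9 10 11 12 13 14 15
     L  W  L  W  W  L  W  L  W  W  L  W  L  W  W  L
Position 15 is L, so the second player wins.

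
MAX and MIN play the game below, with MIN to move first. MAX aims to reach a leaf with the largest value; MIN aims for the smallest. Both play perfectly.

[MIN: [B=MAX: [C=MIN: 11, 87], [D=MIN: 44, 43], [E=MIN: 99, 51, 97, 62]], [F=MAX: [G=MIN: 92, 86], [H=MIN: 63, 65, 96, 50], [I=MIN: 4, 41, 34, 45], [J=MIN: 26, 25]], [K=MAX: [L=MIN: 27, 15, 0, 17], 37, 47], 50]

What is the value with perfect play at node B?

51

C: min(11, 87) = 11
D: min(44, 43) = 43
E: min(99, 51, 97, 62) = 51
B: max(11, 43, 51) = 51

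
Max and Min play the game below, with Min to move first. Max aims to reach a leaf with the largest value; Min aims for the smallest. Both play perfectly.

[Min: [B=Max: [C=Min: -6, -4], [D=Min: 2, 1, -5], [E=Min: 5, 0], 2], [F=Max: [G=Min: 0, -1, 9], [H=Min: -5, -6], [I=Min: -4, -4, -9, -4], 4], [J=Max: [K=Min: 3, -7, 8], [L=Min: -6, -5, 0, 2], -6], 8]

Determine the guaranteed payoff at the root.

C (Min): min(-6, -4) = -6
D (Min): min(2, 1, -5) = -5
E (Min): min(5, 0) = 0
B (Max): max(-6, -5, 0, 2) = 2
G (Min): min(0, -1, 9) = -1
H (Min): min(-5, -6) = -6
I (Min): min(-4, -4, -9, -4) = -9
F (Max): max(-1, -6, -9, 4) = 4
K (Min): min(3, -7, 8) = -7
L (Min): min(-6, -5, 0, 2) = -6
J (Max): max(-7, -6, -6) = -6
Root (Min): min(2, 4, -6, 8) = -6

-6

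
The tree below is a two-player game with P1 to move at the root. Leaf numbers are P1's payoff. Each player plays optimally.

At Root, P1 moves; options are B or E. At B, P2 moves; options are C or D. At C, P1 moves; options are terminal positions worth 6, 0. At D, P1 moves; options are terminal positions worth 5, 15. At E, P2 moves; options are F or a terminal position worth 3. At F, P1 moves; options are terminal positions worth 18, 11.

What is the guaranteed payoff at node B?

C: max(6, 0) = 6
D: max(5, 15) = 15
B: min(6, 15) = 6

6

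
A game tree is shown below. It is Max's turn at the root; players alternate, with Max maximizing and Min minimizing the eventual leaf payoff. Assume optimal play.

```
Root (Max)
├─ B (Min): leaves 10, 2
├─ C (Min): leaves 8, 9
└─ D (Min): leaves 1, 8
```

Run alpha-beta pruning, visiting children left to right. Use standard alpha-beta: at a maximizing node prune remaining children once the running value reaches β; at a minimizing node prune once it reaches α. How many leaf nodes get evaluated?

5

B [α=-∞,β=+∞]: v=2
C [α=2,β=+∞]: v=8
D [α=8,β=+∞]: v=1 after child 1 ≤ α → α-cutoff, skip 1
Root [α=-∞,β=+∞]: v=8
Leaves evaluated: 5 of 6.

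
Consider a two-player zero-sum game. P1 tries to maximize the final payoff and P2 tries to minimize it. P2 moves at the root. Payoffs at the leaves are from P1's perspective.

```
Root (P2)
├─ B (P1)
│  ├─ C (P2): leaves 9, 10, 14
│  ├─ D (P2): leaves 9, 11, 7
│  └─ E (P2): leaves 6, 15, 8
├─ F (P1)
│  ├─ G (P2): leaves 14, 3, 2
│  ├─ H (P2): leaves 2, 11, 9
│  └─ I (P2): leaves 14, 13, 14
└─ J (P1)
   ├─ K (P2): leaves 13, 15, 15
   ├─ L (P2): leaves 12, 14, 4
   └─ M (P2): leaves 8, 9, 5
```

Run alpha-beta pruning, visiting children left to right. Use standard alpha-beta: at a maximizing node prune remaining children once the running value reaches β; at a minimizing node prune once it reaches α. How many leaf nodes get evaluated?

C [α=-∞,β=+∞]: v=9
D [α=9,β=+∞]: v=9 after child 1 ≤ α → α-cutoff, skip 2
E [α=9,β=+∞]: v=6 after child 1 ≤ α → α-cutoff, skip 2
B [α=-∞,β=+∞]: v=9
G [α=-∞,β=9]: v=2
H [α=2,β=9]: v=2 after child 1 ≤ α → α-cutoff, skip 2
I [α=2,β=9]: v=13
F [α=-∞,β=9]: v=13
K [α=-∞,β=9]: v=13
J [α=-∞,β=9]: v=13 after child 1 ≥ β → β-cutoff, skip 2
Root [α=-∞,β=+∞]: v=9
Leaves evaluated: 15 of 27.

15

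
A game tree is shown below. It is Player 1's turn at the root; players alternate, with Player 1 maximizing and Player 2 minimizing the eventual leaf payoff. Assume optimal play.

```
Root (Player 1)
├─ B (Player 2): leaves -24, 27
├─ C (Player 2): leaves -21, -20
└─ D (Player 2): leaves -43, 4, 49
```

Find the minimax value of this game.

-21

B (Player 2): min(-24, 27) = -24
C (Player 2): min(-21, -20) = -21
D (Player 2): min(-43, 4, 49) = -43
Root (Player 1): max(-24, -21, -43) = -21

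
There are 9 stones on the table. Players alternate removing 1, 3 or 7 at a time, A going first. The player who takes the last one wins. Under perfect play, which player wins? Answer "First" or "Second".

Mark each pile size as W (mover wins) or L (mover loses):
i:   0  1  2  3  4  5  6  7  8  9
     L  W  L  W  L  W  L  W  L  W
Position 9 is W, so the first player wins.

First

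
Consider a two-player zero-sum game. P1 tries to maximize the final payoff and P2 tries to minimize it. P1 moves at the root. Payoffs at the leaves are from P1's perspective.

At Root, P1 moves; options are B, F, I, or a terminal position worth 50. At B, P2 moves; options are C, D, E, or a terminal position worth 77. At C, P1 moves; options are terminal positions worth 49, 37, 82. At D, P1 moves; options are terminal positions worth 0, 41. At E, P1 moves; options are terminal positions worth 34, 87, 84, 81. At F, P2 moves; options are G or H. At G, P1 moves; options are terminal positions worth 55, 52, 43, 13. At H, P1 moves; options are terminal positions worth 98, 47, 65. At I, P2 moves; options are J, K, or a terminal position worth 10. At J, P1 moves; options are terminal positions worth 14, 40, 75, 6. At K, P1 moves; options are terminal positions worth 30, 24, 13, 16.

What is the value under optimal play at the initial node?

55

C (P1): max(49, 37, 82) = 82
D (P1): max(0, 41) = 41
E (P1): max(34, 87, 84, 81) = 87
B (P2): min(82, 41, 87, 77) = 41
G (P1): max(55, 52, 43, 13) = 55
H (P1): max(98, 47, 65) = 98
F (P2): min(55, 98) = 55
J (P1): max(14, 40, 75, 6) = 75
K (P1): max(30, 24, 13, 16) = 30
I (P2): min(75, 30, 10) = 10
Root (P1): max(41, 55, 10, 50) = 55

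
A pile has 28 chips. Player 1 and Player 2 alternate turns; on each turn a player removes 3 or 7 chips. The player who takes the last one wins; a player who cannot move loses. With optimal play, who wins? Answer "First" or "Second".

i:   0  1  2  3  4  5  6  7  8  9 10 11 12 13 14 15 16 17 18 19 20 21 22 23 24 25 26 27 28
     L  L  L  W  W  W  L  W  W  W  L  L  L  W  W  W  L  W  W  W  L  L  L  W  W  W  L  W  W
Position 28 is W, so the first player wins.

First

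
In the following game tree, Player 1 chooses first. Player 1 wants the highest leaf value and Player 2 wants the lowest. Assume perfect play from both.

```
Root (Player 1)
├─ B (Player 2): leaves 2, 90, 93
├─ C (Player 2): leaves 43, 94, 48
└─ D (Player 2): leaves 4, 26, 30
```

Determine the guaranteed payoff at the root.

B (Player 2): min(2, 90, 93) = 2
C (Player 2): min(43, 94, 48) = 43
D (Player 2): min(4, 26, 30) = 4
Root (Player 1): max(2, 43, 4) = 43

43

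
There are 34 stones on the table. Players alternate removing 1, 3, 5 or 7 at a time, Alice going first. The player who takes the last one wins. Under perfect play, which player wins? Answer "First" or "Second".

Positions where the player to move wins (W) vs loses (L):
i:   0  1  2  3  4  5  6  7  8  9 10 11 12 13 14 15 16 17 18 19 20 21 22 23 24 25 26 27 28 29 30 31 32 33 34
     L  W  L  W  L  W  L  W  L  W  L  W  L  W  L  W  L  W  L  W  L  W  L  W  L  W  L  W  L  W  L  W  L  W  L
Position 34 is L, so the second player wins.

Second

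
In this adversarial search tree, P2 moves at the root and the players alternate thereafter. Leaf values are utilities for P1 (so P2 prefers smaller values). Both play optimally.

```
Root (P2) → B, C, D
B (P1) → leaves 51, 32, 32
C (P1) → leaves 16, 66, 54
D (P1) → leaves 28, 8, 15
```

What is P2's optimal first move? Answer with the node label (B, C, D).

B (P1): max(51, 32, 32) = 51
C (P1): max(16, 66, 54) = 66
D (P1): max(28, 8, 15) = 28
Root (P2): min(51, 66, 28) = 28
P2 picks the child with the lowest value: D (value 28).

D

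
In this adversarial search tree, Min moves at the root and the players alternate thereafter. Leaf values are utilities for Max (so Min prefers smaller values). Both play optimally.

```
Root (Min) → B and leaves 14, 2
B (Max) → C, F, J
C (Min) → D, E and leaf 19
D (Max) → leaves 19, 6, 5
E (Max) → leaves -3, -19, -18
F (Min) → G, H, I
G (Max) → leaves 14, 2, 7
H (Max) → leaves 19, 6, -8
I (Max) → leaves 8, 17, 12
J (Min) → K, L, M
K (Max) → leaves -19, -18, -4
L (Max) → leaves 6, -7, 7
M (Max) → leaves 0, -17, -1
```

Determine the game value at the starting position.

D (Max): max(19, 6, 5) = 19
E (Max): max(-3, -19, -18) = -3
C (Min): min(19, -3, 19) = -3
G (Max): max(14, 2, 7) = 14
H (Max): max(19, 6, -8) = 19
I (Max): max(8, 17, 12) = 17
F (Min): min(14, 19, 17) = 14
K (Max): max(-19, -18, -4) = -4
L (Max): max(6, -7, 7) = 7
M (Max): max(0, -17, -1) = 0
J (Min): min(-4, 7, 0) = -4
B (Max): max(-3, 14, -4) = 14
Root (Min): min(14, 14, 2) = 2

2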